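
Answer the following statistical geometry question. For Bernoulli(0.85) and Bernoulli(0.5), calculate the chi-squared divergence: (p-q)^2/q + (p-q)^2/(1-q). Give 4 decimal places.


Chi-squared divergence between Bernoulli distributions:
chi^2 = (p-q)^2/q + (p-q)^2/(1-q).
p = 0.85, q = 0.5, p-q = 0.35.
(p-q)^2 = 0.1225.
term1 = 0.1225/0.5 = 0.245.
term2 = 0.1225/0.5 = 0.245.
chi^2 = 0.245 + 0.245 = 0.4900

0.4900


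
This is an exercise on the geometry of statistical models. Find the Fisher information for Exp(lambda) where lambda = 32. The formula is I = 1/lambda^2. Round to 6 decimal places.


Fisher information for exponential: I(lambda) = 1/lambda^2.
lambda = 32, lambda^2 = 1024.
I = 1/1024 = 0.000977

0.000977


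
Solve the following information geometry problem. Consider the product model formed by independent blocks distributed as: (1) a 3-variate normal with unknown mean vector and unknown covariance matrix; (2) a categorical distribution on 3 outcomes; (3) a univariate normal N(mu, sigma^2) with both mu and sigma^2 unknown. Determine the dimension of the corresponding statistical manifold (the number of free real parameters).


The dimension of a statistical manifold equals the number of free
(independent) real parameters of the model. For a product of independent
blocks the parameter counts add.
- 3-variate normal: 3 (mean) + 3*4/2 = 6 (symmetric covariance) = 9.
- categorical on 3 outcomes (probabilities sum to 1): 3-1 = 2.
- normal (mu, sigma^2): 2.
Total = 9 + 2 + 2 = 13.
Dimension = 13

13


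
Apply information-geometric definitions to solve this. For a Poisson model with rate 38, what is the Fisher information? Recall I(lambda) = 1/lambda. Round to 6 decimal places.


Fisher information for Poisson: I(lambda) = 1/lambda.
lambda = 38.
I(lambda) = 1/38 = 0.026316

0.026316


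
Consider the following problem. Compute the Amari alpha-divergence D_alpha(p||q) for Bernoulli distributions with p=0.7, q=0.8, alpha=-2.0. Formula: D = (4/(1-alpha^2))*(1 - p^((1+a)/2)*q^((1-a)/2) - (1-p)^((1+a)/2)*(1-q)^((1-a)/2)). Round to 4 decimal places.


Amari alpha-divergence:
D = (4/(1-alpha^2))*(1 - p^((1+a)/2)*q^((1-a)/2) - (1-p)^((1+a)/2)*(1-q)^((1-a)/2)).
alpha = -2.0, p = 0.7, q = 0.8.
e1 = (1+alpha)/2 = -0.5, e2 = (1-alpha)/2 = 1.5.
t1 = p^e1 * q^e2 = 0.7^-0.5 * 0.8^1.5 = 0.855236.
t2 = (1-p)^e1 * (1-q)^e2 = 0.3^-0.5 * 0.2^1.5 = 0.163299.
4/(1-alpha^2) = -1.333333.
D = -1.333333*(1 - 0.855236 - 0.163299) = 0.0247

0.0247


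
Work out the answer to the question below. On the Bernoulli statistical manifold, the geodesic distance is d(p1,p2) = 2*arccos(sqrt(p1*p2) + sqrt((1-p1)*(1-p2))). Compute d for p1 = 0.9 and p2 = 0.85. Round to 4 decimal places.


Geodesic distance on Bernoulli manifold:
d(p1,p2) = 2*arccos(sqrt(p1*p2) + sqrt((1-p1)*(1-p2))).
sqrt(p1*p2) = sqrt(0.9*0.85) = 0.874643.
sqrt((1-p1)*(1-p2)) = sqrt(0.1*0.15) = 0.122474.
arg = 0.874643 + 0.122474 = 0.997117.
d = 2*arccos(0.997117) = 0.1519

0.1519


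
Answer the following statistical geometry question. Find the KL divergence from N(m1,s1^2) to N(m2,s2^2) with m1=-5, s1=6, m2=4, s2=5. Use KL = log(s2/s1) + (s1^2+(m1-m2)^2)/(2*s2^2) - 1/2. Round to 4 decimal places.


KL divergence between normal distributions:
KL = log(s2/s1) + (s1^2 + (m1-m2)^2)/(2*s2^2) - 1/2.
log(5/6) = -0.182322.
(6^2 + (-5-4)^2)/(2*5^2) = (36 + 81)/50 = 2.34.
KL = -0.182322 + 2.34 - 0.5 = 1.6577

1.6577


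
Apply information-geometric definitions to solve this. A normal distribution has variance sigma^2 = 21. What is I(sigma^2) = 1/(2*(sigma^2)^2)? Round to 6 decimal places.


Fisher information for variance: I(sigma^2) = 1/(2*sigma^4).
sigma^2 = 21, so sigma^4 = 441.
I = 1/(2*441) = 1/882 = 0.001134

0.001134


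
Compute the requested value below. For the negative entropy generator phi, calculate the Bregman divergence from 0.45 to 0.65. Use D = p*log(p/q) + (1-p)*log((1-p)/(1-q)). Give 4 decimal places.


Bregman divergence with negative entropy generator:
D = p*log(p/q) + (1-p)*log((1-p)/(1-q)).
p = 0.45, q = 0.65.
p*log(p/q) = 0.45*log(0.45/0.65) = -0.165476.
(1-p)*log((1-p)/(1-q)) = 0.55*log(0.55/0.35) = 0.248592.
D = -0.165476 + 0.248592 = 0.0831

0.0831


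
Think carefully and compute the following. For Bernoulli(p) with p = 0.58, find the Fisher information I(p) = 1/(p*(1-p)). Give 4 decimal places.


For Bernoulli(p), Fisher information is I(p) = 1/(p*(1-p)).
p = 0.58, 1-p = 0.42.
p*(1-p) = 0.2436.
I(p) = 1/0.2436 = 4.1051

4.1051


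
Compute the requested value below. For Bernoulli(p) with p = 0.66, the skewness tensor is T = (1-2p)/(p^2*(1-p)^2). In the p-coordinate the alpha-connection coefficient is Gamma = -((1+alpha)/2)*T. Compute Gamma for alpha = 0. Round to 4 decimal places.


Skewness (Amari-Chentsov) tensor: T = (1-2p)/(p^2*(1-p)^2).
p = 0.66, 1-2p = -0.32, p^2 = 0.4356, (1-p)^2 = 0.1156.
T = -0.32/(0.4356 * 0.1156) = -6.354835.
In the p-coordinate, Gamma^(alpha) = Gamma^(0) - (alpha/2)*T with Gamma^(0) = (1/2)*g'(p) = -T/2,
so Gamma^(alpha) = -((1+alpha)/2)*T.
alpha = 0, -(1+alpha)/2 = -0.5.
Gamma = -0.5 * -6.354835 = 3.1774

3.1774


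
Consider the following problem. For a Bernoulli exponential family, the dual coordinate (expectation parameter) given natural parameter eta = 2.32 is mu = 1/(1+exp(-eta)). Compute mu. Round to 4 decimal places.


Dual coordinate (expectation parameter) for Bernoulli:
mu = 1/(1+exp(-eta)).
eta = 2.32.
exp(-eta) = exp(-2.32) = 0.098274.
mu = 1/(1+0.098274) = 0.9105

0.9105


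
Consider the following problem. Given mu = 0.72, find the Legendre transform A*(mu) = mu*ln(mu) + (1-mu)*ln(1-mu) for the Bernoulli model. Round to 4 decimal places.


Legendre transform for Bernoulli:
A*(mu) = mu*log(mu) + (1-mu)*log(1-mu).
mu = 0.72, 1-mu = 0.28.
mu*log(mu) = 0.72*log(0.72) = -0.236523.
(1-mu)*log(1-mu) = 0.28*log(0.28) = -0.35643.
A* = -0.236523 + -0.35643 = -0.5930

-0.5930


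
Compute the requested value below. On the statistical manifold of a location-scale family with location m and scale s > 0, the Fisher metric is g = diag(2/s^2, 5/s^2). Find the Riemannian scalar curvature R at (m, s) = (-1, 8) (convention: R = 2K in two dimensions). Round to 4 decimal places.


The metric has the form g = (A dm^2 + B ds^2)/s^2 with A = 2, B = 5.
Substitute u = sqrt(A/B)*m: g = B*(du^2 + ds^2)/s^2, i.e. B times the
Poincare upper half-plane metric, which has constant Gaussian curvature -1.
Scaling a 2D metric by a constant c divides the Gaussian curvature by c,
so K = -1/B = -1/(5) = -0.2000 everywhere (the point (m, s) = (-1, 8) is irrelevant:
the curvature is constant).
Scalar curvature in dimension 2: R = 2K = -2/(5) = -0.4000.

-0.4000


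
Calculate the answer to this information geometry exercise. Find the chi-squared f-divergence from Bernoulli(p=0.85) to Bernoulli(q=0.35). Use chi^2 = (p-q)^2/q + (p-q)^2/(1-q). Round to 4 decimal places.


Chi-squared divergence between Bernoulli distributions:
chi^2 = (p-q)^2/q + (p-q)^2/(1-q).
p = 0.85, q = 0.35, p-q = 0.5.
(p-q)^2 = 0.25.
term1 = 0.25/0.35 = 0.714286.
term2 = 0.25/0.65 = 0.384615.
chi^2 = 0.714286 + 0.384615 = 1.0989

1.0989


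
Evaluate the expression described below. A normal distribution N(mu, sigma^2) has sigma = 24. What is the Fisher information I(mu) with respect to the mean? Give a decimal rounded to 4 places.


The Fisher information for the mean of a normal distribution is I(mu) = 1/sigma^2.
sigma = 24, so sigma^2 = 576.
I(mu) = 1/576 = 0.0017

0.0017


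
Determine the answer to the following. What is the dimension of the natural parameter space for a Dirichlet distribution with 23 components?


Exponential family dimension calculation:
Dirichlet with 23 components has 23 natural parameters.

23


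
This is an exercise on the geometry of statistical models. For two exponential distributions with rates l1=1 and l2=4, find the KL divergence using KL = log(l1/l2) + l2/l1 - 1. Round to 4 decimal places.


KL divergence for exponential family:
KL = log(l1/l2) + l2/l1 - 1.
log(1/4) = -1.386294.
4/1 = 4.0.
KL = -1.386294 + 4.0 - 1 = 1.6137

1.6137


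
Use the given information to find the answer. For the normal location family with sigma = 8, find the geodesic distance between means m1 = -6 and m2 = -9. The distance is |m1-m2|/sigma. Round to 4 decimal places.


On the fixed-variance normal subfamily, geodesic distance = |m1-m2|/sigma.
|-6 - -9| = 3.
sigma = 8.
d = 3/8 = 0.3750

0.3750


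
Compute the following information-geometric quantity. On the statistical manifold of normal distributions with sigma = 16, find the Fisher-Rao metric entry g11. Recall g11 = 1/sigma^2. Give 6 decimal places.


For the 2-parameter normal family, the Fisher metric has:
  g11 = 1/sigma^2, g22 = 2/sigma^2.
sigma = 16, sigma^2 = 256.
g11 = 0.003906

0.003906


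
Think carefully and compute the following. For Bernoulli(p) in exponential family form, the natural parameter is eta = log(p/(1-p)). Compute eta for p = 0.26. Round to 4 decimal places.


Natural parameter for Bernoulli: eta = log(p/(1-p)).
p = 0.26, 1-p = 0.74.
p/(1-p) = 0.351351.
eta = log(0.351351) = -1.0460

-1.0460


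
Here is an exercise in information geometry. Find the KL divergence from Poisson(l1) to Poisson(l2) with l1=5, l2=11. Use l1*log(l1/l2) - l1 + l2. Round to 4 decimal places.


KL divergence for Poisson:
KL = l1*log(l1/l2) - l1 + l2.
l1 = 5, l2 = 11.
log(5/11) = -0.788457.
l1*log(l1/l2) = 5 * -0.788457 = -3.942287.
KL = -3.942287 - 5 + 11 = 2.0577

2.0577


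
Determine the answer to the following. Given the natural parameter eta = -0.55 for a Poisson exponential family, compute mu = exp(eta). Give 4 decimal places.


Expectation parameter for Poisson exponential family:
mu = exp(eta).
eta = -0.55.
mu = exp(-0.55) = 0.5769

0.5769


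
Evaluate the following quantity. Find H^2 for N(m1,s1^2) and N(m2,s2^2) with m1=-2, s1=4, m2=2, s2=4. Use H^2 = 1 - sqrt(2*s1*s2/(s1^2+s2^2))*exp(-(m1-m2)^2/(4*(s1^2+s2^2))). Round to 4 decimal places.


Squared Hellinger distance for Gaussians:
H^2 = 1 - sqrt(2*s1*s2/(s1^2+s2^2)) * exp(-(m1-m2)^2/(4*(s1^2+s2^2))).
s1^2 = 16, s2^2 = 16, s1^2+s2^2 = 32.
sqrt(2*4*4/(32)) = 1.0.
(m1-m2)^2 = (-4)^2 = 16.
exp(-16/(4*32)) = exp(-0.125) = 0.882497.
H^2 = 1 - 1.0*0.882497 = 0.1175

0.1175


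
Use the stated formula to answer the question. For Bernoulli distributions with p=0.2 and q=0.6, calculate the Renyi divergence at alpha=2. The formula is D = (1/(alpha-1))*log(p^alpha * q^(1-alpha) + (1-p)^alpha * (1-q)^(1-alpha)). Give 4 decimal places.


Renyi divergence of order alpha between Bernoulli distributions:
D = (1/(alpha-1))*log(p^alpha * q^(1-alpha) + (1-p)^alpha * (1-q)^(1-alpha)).
alpha = 2, p = 0.2, q = 0.6.
p^alpha * q^(1-alpha) = 0.2^2 * 0.6^-1 = 0.066667.
(1-p)^alpha * (1-q)^(1-alpha) = 0.8^2 * 0.4^-1 = 1.6.
sum = 0.066667 + 1.6 = 1.666667.
D = (1/1)*log(1.666667) = 0.5108

0.5108


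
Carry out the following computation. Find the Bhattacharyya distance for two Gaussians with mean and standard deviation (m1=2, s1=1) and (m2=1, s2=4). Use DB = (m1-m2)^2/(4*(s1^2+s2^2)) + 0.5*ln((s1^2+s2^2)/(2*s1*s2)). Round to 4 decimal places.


Bhattacharyya distance between two Gaussians:
DB = (m1-m2)^2/(4*(s1^2+s2^2)) + (1/2)*ln((s1^2+s2^2)/(2*s1*s2)).
(m1-m2)^2 = (1)^2 = 1.
s1^2+s2^2 = 1 + 16 = 17.
term1 = 1/68 = 0.014706.
term2 = 0.5*ln(17/8.0) = 0.376886.
DB = 0.014706 + 0.376886 = 0.3916

0.3916


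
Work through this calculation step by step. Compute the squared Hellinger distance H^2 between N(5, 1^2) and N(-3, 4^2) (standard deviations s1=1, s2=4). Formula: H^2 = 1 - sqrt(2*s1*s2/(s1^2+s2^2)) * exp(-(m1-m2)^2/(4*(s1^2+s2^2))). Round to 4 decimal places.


Squared Hellinger distance for Gaussians:
H^2 = 1 - sqrt(2*s1*s2/(s1^2+s2^2)) * exp(-(m1-m2)^2/(4*(s1^2+s2^2))).
s1^2 = 1, s2^2 = 16, s1^2+s2^2 = 17.
sqrt(2*1*4/(17)) = 0.685994.
(m1-m2)^2 = (8)^2 = 64.
exp(-64/(4*17)) = exp(-0.941176) = 0.390169.
H^2 = 1 - 0.685994*0.390169 = 0.7323

0.7323


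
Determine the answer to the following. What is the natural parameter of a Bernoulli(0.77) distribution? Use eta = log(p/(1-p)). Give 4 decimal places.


Natural parameter for Bernoulli: eta = log(p/(1-p)).
p = 0.77, 1-p = 0.23.
p/(1-p) = 3.347826.
eta = log(3.347826) = 1.2083

1.2083


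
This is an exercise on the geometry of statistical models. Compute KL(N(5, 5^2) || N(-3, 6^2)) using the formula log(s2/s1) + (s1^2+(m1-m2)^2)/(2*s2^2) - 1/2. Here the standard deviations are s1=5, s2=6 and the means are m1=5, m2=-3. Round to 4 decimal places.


KL divergence between normal distributions:
KL = log(s2/s1) + (s1^2 + (m1-m2)^2)/(2*s2^2) - 1/2.
log(6/5) = 0.182322.
(5^2 + (5--3)^2)/(2*6^2) = (25 + 64)/72 = 1.236111.
KL = 0.182322 + 1.236111 - 0.5 = 0.9184

0.9184


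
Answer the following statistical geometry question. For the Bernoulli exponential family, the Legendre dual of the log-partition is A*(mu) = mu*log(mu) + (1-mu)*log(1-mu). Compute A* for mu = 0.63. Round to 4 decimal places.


Legendre transform for Bernoulli:
A*(mu) = mu*log(mu) + (1-mu)*log(1-mu).
mu = 0.63, 1-mu = 0.37.
mu*log(mu) = 0.63*log(0.63) = -0.291082.
(1-mu)*log(1-mu) = 0.37*log(0.37) = -0.367873.
A* = -0.291082 + -0.367873 = -0.6590

-0.6590


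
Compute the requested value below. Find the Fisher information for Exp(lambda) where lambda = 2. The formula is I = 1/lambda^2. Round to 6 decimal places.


Fisher information for exponential: I(lambda) = 1/lambda^2.
lambda = 2, lambda^2 = 4.
I = 1/4 = 0.250000

0.250000


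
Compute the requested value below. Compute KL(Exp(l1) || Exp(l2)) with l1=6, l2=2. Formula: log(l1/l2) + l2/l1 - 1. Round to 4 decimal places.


KL divergence for exponential family:
KL = log(l1/l2) + l2/l1 - 1.
log(6/2) = 1.098612.
2/6 = 0.333333.
KL = 1.098612 + 0.333333 - 1 = 0.4319

0.4319


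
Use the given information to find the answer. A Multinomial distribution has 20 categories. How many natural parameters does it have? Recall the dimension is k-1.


Exponential family dimension calculation:
For Multinomial with k=20 categories, dim = k-1 = 19.

19


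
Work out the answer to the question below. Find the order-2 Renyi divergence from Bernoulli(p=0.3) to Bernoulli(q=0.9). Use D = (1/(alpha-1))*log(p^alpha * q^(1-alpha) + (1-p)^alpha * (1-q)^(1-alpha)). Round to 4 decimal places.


Renyi divergence of order alpha between Bernoulli distributions:
D = (1/(alpha-1))*log(p^alpha * q^(1-alpha) + (1-p)^alpha * (1-q)^(1-alpha)).
alpha = 2, p = 0.3, q = 0.9.
p^alpha * q^(1-alpha) = 0.3^2 * 0.9^-1 = 0.1.
(1-p)^alpha * (1-q)^(1-alpha) = 0.7^2 * 0.1^-1 = 4.9.
sum = 0.1 + 4.9 = 5.0.
D = (1/1)*log(5.0) = 1.6094

1.6094


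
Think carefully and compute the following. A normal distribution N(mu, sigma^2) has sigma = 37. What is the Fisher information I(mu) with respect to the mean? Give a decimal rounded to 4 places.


The Fisher information for the mean of a normal distribution is I(mu) = 1/sigma^2.
sigma = 37, so sigma^2 = 1369.
I(mu) = 1/1369 = 0.0007

0.0007


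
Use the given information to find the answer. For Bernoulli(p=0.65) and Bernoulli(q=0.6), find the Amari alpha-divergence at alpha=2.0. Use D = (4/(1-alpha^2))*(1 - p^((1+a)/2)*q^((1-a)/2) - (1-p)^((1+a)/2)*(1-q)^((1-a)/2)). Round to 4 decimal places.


Amari alpha-divergence:
D = (4/(1-alpha^2))*(1 - p^((1+a)/2)*q^((1-a)/2) - (1-p)^((1+a)/2)*(1-q)^((1-a)/2)).
alpha = 2.0, p = 0.65, q = 0.6.
e1 = (1+alpha)/2 = 1.5, e2 = (1-alpha)/2 = -0.5.
t1 = p^e1 * q^e2 = 0.65^1.5 * 0.6^-0.5 = 0.676541.
t2 = (1-p)^e1 * (1-q)^e2 = 0.35^1.5 * 0.4^-0.5 = 0.327395.
4/(1-alpha^2) = -1.333333.
D = -1.333333*(1 - 0.676541 - 0.327395) = 0.0052

0.0052


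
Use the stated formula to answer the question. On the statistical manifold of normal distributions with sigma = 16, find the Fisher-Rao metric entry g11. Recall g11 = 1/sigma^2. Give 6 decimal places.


For the 2-parameter normal family, the Fisher metric has:
  g11 = 1/sigma^2, g22 = 2/sigma^2.
sigma = 16, sigma^2 = 256.
g11 = 0.003906

0.003906


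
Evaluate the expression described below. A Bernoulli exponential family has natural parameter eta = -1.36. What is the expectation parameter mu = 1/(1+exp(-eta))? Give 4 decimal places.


Dual coordinate (expectation parameter) for Bernoulli:
mu = 1/(1+exp(-eta)).
eta = -1.36.
exp(-eta) = exp(1.36) = 3.896193.
mu = 1/(1+3.896193) = 0.2042

0.2042


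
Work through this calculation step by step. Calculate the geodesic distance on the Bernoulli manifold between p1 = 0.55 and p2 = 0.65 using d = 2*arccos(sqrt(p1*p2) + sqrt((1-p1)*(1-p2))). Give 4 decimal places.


Geodesic distance on Bernoulli manifold:
d(p1,p2) = 2*arccos(sqrt(p1*p2) + sqrt((1-p1)*(1-p2))).
sqrt(p1*p2) = sqrt(0.55*0.65) = 0.597913.
sqrt((1-p1)*(1-p2)) = sqrt(0.45*0.35) = 0.396863.
arg = 0.597913 + 0.396863 = 0.994776.
d = 2*arccos(0.994776) = 0.2045

0.2045


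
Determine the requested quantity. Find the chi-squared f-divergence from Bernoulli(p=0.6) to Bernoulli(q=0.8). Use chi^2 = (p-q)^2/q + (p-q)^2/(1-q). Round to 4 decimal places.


Chi-squared divergence between Bernoulli distributions:
chi^2 = (p-q)^2/q + (p-q)^2/(1-q).
p = 0.6, q = 0.8, p-q = -0.2.
(p-q)^2 = 0.04.
term1 = 0.04/0.8 = 0.05.
term2 = 0.04/0.2 = 0.2.
chi^2 = 0.05 + 0.2 = 0.2500

0.2500


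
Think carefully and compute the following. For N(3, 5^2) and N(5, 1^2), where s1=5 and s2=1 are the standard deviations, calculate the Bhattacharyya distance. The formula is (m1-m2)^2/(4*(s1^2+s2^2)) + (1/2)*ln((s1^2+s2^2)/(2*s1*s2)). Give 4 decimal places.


Bhattacharyya distance between two Gaussians:
DB = (m1-m2)^2/(4*(s1^2+s2^2)) + (1/2)*ln((s1^2+s2^2)/(2*s1*s2)).
(m1-m2)^2 = (-2)^2 = 4.
s1^2+s2^2 = 25 + 1 = 26.
term1 = 4/104 = 0.038462.
term2 = 0.5*ln(26/10.0) = 0.477756.
DB = 0.038462 + 0.477756 = 0.5162

0.5162


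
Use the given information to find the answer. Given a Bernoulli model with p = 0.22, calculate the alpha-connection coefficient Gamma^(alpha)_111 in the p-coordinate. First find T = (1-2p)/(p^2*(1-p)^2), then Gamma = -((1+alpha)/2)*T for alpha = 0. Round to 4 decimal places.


Skewness (Amari-Chentsov) tensor: T = (1-2p)/(p^2*(1-p)^2).
p = 0.22, 1-2p = 0.56, p^2 = 0.0484, (1-p)^2 = 0.6084.
T = 0.56/(0.0484 * 0.6084) = 19.017502.
In the p-coordinate, Gamma^(alpha) = Gamma^(0) - (alpha/2)*T with Gamma^(0) = (1/2)*g'(p) = -T/2,
so Gamma^(alpha) = -((1+alpha)/2)*T.
alpha = 0, -(1+alpha)/2 = -0.5.
Gamma = -0.5 * 19.017502 = -9.5088

-9.5088


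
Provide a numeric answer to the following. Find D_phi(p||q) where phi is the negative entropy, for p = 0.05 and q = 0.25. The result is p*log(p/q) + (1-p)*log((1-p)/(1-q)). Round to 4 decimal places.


Bregman divergence with negative entropy generator:
D = p*log(p/q) + (1-p)*log((1-p)/(1-q)).
p = 0.05, q = 0.25.
p*log(p/q) = 0.05*log(0.05/0.25) = -0.080472.
(1-p)*log((1-p)/(1-q)) = 0.95*log(0.95/0.75) = 0.224569.
D = -0.080472 + 0.224569 = 0.1441

0.1441


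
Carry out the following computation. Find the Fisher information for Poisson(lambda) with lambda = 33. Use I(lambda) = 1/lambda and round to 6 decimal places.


Fisher information for Poisson: I(lambda) = 1/lambda.
lambda = 33.
I(lambda) = 1/33 = 0.030303

0.030303


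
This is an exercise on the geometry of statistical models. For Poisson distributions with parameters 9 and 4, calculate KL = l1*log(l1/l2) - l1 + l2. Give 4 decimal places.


KL divergence for Poisson:
KL = l1*log(l1/l2) - l1 + l2.
l1 = 9, l2 = 4.
log(9/4) = 0.81093.
l1*log(l1/l2) = 9 * 0.81093 = 7.298372.
KL = 7.298372 - 9 + 4 = 2.2984

2.2984


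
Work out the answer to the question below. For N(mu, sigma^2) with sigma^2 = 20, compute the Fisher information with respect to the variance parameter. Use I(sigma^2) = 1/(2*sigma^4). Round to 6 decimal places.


Fisher information for variance: I(sigma^2) = 1/(2*sigma^4).
sigma^2 = 20, so sigma^4 = 400.
I = 1/(2*400) = 1/800 = 0.001250

0.001250


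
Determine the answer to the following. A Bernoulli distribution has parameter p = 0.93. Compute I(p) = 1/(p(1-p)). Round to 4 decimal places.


For Bernoulli(p), Fisher information is I(p) = 1/(p*(1-p)).
p = 0.93, 1-p = 0.07.
p*(1-p) = 0.0651.
I(p) = 1/0.0651 = 15.3610

15.3610


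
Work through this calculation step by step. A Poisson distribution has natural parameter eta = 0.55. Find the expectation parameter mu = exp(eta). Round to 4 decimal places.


Expectation parameter for Poisson exponential family:
mu = exp(eta).
eta = 0.55.
mu = exp(0.55) = 1.7333

1.7333


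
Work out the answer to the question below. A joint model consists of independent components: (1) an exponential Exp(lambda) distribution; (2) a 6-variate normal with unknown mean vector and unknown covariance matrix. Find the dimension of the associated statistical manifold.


The dimension of a statistical manifold equals the number of free
(independent) real parameters of the model. For a product of independent
blocks the parameter counts add.
- exponential (lambda): 1.
- 6-variate normal: 6 (mean) + 6*7/2 = 21 (symmetric covariance) = 27.
Total = 1 + 27 = 28.
Dimension = 28

28


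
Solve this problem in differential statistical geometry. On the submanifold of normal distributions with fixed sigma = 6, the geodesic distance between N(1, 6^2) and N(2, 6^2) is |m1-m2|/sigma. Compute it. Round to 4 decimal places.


On the fixed-variance normal subfamily, geodesic distance = |m1-m2|/sigma.
|1 - 2| = 1.
sigma = 6.
d = 1/6 = 0.1667

0.1667


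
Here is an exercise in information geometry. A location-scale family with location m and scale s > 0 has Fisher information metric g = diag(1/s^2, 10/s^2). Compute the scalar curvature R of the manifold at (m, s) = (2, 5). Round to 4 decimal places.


The metric has the form g = (A dm^2 + B ds^2)/s^2 with A = 1, B = 10.
Substitute u = sqrt(A/B)*m: g = B*(du^2 + ds^2)/s^2, i.e. B times the
Poincare upper half-plane metric, which has constant Gaussian curvature -1.
Scaling a 2D metric by a constant c divides the Gaussian curvature by c,
so K = -1/B = -1/(10) = -0.1000 everywhere (the point (m, s) = (2, 5) is irrelevant:
the curvature is constant).
Scalar curvature in dimension 2: R = 2K = -2/(10) = -0.2000.

-0.2000


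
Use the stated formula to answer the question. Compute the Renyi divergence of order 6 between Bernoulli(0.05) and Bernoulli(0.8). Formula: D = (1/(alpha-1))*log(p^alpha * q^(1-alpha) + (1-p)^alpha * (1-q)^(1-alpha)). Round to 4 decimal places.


Renyi divergence of order alpha between Bernoulli distributions:
D = (1/(alpha-1))*log(p^alpha * q^(1-alpha) + (1-p)^alpha * (1-q)^(1-alpha)).
alpha = 6, p = 0.05, q = 0.8.
p^alpha * q^(1-alpha) = 0.05^6 * 0.8^-5 = 0.0.
(1-p)^alpha * (1-q)^(1-alpha) = 0.95^6 * 0.2^-5 = 2297.162158.
sum = 0.0 + 2297.162158 = 2297.162158.
D = (1/5)*log(2297.162158) = 1.5479

1.5479


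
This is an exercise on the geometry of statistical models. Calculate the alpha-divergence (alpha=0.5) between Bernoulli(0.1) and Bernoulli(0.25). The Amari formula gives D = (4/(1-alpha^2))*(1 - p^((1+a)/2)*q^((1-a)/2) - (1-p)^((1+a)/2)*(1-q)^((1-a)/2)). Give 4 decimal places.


Amari alpha-divergence:
D = (4/(1-alpha^2))*(1 - p^((1+a)/2)*q^((1-a)/2) - (1-p)^((1+a)/2)*(1-q)^((1-a)/2)).
alpha = 0.5, p = 0.1, q = 0.25.
e1 = (1+alpha)/2 = 0.75, e2 = (1-alpha)/2 = 0.25.
t1 = p^e1 * q^e2 = 0.1^0.75 * 0.25^0.25 = 0.125743.
t2 = (1-p)^e1 * (1-q)^e2 = 0.9^0.75 * 0.75^0.25 = 0.859899.
4/(1-alpha^2) = 5.333333.
D = 5.333333*(1 - 0.125743 - 0.859899) = 0.0766

0.0766


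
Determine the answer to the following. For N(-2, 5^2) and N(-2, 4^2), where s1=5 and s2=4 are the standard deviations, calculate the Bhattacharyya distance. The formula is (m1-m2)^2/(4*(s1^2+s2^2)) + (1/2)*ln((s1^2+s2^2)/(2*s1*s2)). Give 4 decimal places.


Bhattacharyya distance between two Gaussians:
DB = (m1-m2)^2/(4*(s1^2+s2^2)) + (1/2)*ln((s1^2+s2^2)/(2*s1*s2)).
(m1-m2)^2 = (0)^2 = 0.
s1^2+s2^2 = 25 + 16 = 41.
term1 = 0/164 = 0.0.
term2 = 0.5*ln(41/40.0) = 0.012346.
DB = 0.0 + 0.012346 = 0.0123

0.0123


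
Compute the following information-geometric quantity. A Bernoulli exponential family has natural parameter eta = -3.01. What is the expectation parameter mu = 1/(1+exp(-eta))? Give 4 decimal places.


Dual coordinate (expectation parameter) for Bernoulli:
mu = 1/(1+exp(-eta)).
eta = -3.01.
exp(-eta) = exp(3.01) = 20.2874.
mu = 1/(1+20.2874) = 0.0470

0.0470


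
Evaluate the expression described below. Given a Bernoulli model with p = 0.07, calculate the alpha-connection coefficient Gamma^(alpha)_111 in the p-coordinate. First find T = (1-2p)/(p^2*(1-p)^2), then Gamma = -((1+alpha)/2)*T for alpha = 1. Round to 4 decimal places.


Skewness (Amari-Chentsov) tensor: T = (1-2p)/(p^2*(1-p)^2).
p = 0.07, 1-2p = 0.86, p^2 = 0.0049, (1-p)^2 = 0.8649.
T = 0.86/(0.0049 * 0.8649) = 202.92543.
In the p-coordinate, Gamma^(alpha) = Gamma^(0) - (alpha/2)*T with Gamma^(0) = (1/2)*g'(p) = -T/2,
so Gamma^(alpha) = -((1+alpha)/2)*T.
alpha = 1, -(1+alpha)/2 = -1.0.
Gamma = -1.0 * 202.92543 = -202.9254

-202.9254


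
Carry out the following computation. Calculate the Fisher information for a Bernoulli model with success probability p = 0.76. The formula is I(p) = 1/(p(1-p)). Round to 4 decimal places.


For Bernoulli(p), Fisher information is I(p) = 1/(p*(1-p)).
p = 0.76, 1-p = 0.24.
p*(1-p) = 0.1824.
I(p) = 1/0.1824 = 5.4825

5.4825


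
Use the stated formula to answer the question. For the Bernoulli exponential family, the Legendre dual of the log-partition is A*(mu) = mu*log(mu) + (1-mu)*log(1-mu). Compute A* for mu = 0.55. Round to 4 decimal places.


Legendre transform for Bernoulli:
A*(mu) = mu*log(mu) + (1-mu)*log(1-mu).
mu = 0.55, 1-mu = 0.45.
mu*log(mu) = 0.55*log(0.55) = -0.32881.
(1-mu)*log(1-mu) = 0.45*log(0.45) = -0.359328.
A* = -0.32881 + -0.359328 = -0.6881

-0.6881


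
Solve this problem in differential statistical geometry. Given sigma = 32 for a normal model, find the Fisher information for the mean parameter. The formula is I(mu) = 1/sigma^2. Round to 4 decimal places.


The Fisher information for the mean of a normal distribution is I(mu) = 1/sigma^2.
sigma = 32, so sigma^2 = 1024.
I(mu) = 1/1024 = 0.0010

0.0010


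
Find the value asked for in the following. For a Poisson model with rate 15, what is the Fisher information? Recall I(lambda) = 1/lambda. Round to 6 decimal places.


Fisher information for Poisson: I(lambda) = 1/lambda.
lambda = 15.
I(lambda) = 1/15 = 0.066667

0.066667


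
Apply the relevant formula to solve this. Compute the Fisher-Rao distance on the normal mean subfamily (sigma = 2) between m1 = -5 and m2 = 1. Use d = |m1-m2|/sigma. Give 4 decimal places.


On the fixed-variance normal subfamily, geodesic distance = |m1-m2|/sigma.
|-5 - 1| = 6.
sigma = 2.
d = 6/2 = 3.0000

3.0000


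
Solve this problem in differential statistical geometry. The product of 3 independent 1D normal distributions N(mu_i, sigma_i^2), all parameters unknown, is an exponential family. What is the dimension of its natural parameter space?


Exponential family dimension calculation:
Each univariate normal has two natural parameters (mu/sigma^2 and -1/(2 sigma^2)).
With 3 independent components, dim = 2 * 3 = 6.

6


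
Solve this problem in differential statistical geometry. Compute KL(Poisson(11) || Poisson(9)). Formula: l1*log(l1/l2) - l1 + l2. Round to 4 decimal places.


KL divergence for Poisson:
KL = l1*log(l1/l2) - l1 + l2.
l1 = 11, l2 = 9.
log(11/9) = 0.200671.
l1*log(l1/l2) = 11 * 0.200671 = 2.207378.
KL = 2.207378 - 11 + 9 = 0.2074

0.2074


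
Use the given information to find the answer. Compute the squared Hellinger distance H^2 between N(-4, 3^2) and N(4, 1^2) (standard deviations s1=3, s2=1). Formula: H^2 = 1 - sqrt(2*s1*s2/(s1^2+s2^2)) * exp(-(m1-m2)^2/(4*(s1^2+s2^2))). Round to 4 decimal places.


Squared Hellinger distance for Gaussians:
H^2 = 1 - sqrt(2*s1*s2/(s1^2+s2^2)) * exp(-(m1-m2)^2/(4*(s1^2+s2^2))).
s1^2 = 9, s2^2 = 1, s1^2+s2^2 = 10.
sqrt(2*3*1/(10)) = 0.774597.
(m1-m2)^2 = (-8)^2 = 64.
exp(-64/(4*10)) = exp(-1.6) = 0.201897.
H^2 = 1 - 0.774597*0.201897 = 0.8436

0.8436


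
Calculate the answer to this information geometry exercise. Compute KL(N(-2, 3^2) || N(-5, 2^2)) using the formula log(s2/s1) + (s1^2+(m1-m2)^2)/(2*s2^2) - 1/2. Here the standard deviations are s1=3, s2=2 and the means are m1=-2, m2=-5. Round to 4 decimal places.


KL divergence between normal distributions:
KL = log(s2/s1) + (s1^2 + (m1-m2)^2)/(2*s2^2) - 1/2.
log(2/3) = -0.405465.
(3^2 + (-2--5)^2)/(2*2^2) = (9 + 9)/8 = 2.25.
KL = -0.405465 + 2.25 - 0.5 = 1.3445

1.3445


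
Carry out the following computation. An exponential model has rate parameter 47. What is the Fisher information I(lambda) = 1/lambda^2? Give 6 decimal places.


Fisher information for exponential: I(lambda) = 1/lambda^2.
lambda = 47, lambda^2 = 2209.
I = 1/2209 = 0.000453

0.000453


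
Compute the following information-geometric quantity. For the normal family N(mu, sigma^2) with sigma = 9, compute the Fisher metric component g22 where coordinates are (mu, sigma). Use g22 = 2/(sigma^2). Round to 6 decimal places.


For the 2-parameter normal family, the Fisher metric has:
  g11 = 1/sigma^2, g22 = 2/sigma^2.
sigma = 9, sigma^2 = 81.
g22 = 0.024691

0.024691


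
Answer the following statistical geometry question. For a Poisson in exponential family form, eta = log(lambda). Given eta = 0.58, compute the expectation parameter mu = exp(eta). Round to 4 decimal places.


Expectation parameter for Poisson exponential family:
mu = exp(eta).
eta = 0.58.
mu = exp(0.58) = 1.7860

1.7860


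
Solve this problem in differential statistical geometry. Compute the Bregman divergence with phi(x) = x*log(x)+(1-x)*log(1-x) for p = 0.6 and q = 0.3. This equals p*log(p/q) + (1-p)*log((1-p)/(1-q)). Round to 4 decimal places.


Bregman divergence with negative entropy generator:
D = p*log(p/q) + (1-p)*log((1-p)/(1-q)).
p = 0.6, q = 0.3.
p*log(p/q) = 0.6*log(0.6/0.3) = 0.415888.
(1-p)*log((1-p)/(1-q)) = 0.4*log(0.4/0.7) = -0.223846.
D = 0.415888 + -0.223846 = 0.1920

0.1920


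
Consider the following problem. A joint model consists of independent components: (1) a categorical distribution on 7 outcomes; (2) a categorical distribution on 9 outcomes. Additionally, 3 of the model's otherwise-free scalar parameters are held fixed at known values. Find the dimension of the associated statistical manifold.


The dimension of a statistical manifold equals the number of free
(independent) real parameters of the model. For a product of independent
blocks the parameter counts add.
- categorical on 7 outcomes (probabilities sum to 1): 7-1 = 6.
- categorical on 9 outcomes (probabilities sum to 1): 9-1 = 8.
Total = 6 + 8 = 14.
3 parameter(s) fixed at known values: 14 - 3 = 11.
Dimension = 11

11


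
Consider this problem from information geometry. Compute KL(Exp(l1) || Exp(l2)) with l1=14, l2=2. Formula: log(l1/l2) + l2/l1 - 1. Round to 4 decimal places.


KL divergence for exponential family:
KL = log(l1/l2) + l2/l1 - 1.
log(14/2) = 1.94591.
2/14 = 0.142857.
KL = 1.94591 + 0.142857 - 1 = 1.0888

1.0888


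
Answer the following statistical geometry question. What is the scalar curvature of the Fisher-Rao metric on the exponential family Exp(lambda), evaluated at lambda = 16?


This family has a single free parameter, so its statistical manifold
is 1-dimensional. The Riemann curvature tensor of any 1-dimensional
Riemannian manifold vanishes identically, so R = 0.

0


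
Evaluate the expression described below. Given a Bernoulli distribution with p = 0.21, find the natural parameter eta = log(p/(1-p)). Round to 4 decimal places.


Natural parameter for Bernoulli: eta = log(p/(1-p)).
p = 0.21, 1-p = 0.79.
p/(1-p) = 0.265823.
eta = log(0.265823) = -1.3249

-1.3249


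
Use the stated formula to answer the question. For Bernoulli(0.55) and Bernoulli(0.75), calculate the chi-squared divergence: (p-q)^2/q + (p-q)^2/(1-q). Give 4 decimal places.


Chi-squared divergence between Bernoulli distributions:
chi^2 = (p-q)^2/q + (p-q)^2/(1-q).
p = 0.55, q = 0.75, p-q = -0.2.
(p-q)^2 = 0.04.
term1 = 0.04/0.75 = 0.053333.
term2 = 0.04/0.25 = 0.16.
chi^2 = 0.053333 + 0.16 = 0.2133

0.2133


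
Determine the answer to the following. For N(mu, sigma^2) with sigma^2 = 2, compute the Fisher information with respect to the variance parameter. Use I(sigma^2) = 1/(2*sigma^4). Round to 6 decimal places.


Fisher information for variance: I(sigma^2) = 1/(2*sigma^4).
sigma^2 = 2, so sigma^4 = 4.
I = 1/(2*4) = 1/8 = 0.125000

0.125000


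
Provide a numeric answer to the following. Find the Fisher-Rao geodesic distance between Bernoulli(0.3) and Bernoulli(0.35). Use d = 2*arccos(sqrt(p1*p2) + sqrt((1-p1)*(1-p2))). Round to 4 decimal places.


Geodesic distance on Bernoulli manifold:
d(p1,p2) = 2*arccos(sqrt(p1*p2) + sqrt((1-p1)*(1-p2))).
sqrt(p1*p2) = sqrt(0.3*0.35) = 0.324037.
sqrt((1-p1)*(1-p2)) = sqrt(0.7*0.65) = 0.674537.
arg = 0.324037 + 0.674537 = 0.998574.
d = 2*arccos(0.998574) = 0.1068

0.1068


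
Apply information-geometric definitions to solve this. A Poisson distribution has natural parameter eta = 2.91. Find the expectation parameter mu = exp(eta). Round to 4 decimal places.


Expectation parameter for Poisson exponential family:
mu = exp(eta).
eta = 2.91.
mu = exp(2.91) = 18.3568

18.3568


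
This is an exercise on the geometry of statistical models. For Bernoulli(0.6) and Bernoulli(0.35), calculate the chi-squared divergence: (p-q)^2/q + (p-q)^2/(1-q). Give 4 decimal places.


Chi-squared divergence between Bernoulli distributions:
chi^2 = (p-q)^2/q + (p-q)^2/(1-q).
p = 0.6, q = 0.35, p-q = 0.25.
(p-q)^2 = 0.0625.
term1 = 0.0625/0.35 = 0.178571.
term2 = 0.0625/0.65 = 0.096154.
chi^2 = 0.178571 + 0.096154 = 0.2747

0.2747


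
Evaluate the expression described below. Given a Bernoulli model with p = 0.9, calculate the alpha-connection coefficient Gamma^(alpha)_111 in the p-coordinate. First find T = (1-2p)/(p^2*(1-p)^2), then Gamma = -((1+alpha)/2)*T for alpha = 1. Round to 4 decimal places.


Skewness (Amari-Chentsov) tensor: T = (1-2p)/(p^2*(1-p)^2).
p = 0.9, 1-2p = -0.8, p^2 = 0.81, (1-p)^2 = 0.01.
T = -0.8/(0.81 * 0.01) = -98.765432.
In the p-coordinate, Gamma^(alpha) = Gamma^(0) - (alpha/2)*T with Gamma^(0) = (1/2)*g'(p) = -T/2,
so Gamma^(alpha) = -((1+alpha)/2)*T.
alpha = 1, -(1+alpha)/2 = -1.0.
Gamma = -1.0 * -98.765432 = 98.7654

98.7654


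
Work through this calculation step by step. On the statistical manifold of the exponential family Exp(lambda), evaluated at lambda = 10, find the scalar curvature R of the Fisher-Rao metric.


This family has a single free parameter, so its statistical manifold
is 1-dimensional. The Riemann curvature tensor of any 1-dimensional
Riemannian manifold vanishes identically, so R = 0.

0


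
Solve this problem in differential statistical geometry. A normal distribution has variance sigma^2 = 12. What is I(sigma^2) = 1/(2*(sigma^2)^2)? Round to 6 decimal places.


Fisher information for variance: I(sigma^2) = 1/(2*sigma^4).
sigma^2 = 12, so sigma^4 = 144.
I = 1/(2*144) = 1/288 = 0.003472

0.003472


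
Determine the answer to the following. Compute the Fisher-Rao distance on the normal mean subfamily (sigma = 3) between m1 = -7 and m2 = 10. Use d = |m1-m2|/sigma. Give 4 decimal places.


On the fixed-variance normal subfamily, geodesic distance = |m1-m2|/sigma.
|-7 - 10| = 17.
sigma = 3.
d = 17/3 = 5.6667

5.6667


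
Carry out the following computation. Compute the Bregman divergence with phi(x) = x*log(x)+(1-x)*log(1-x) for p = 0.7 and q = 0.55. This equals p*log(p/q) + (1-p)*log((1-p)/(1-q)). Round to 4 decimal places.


Bregman divergence with negative entropy generator:
D = p*log(p/q) + (1-p)*log((1-p)/(1-q)).
p = 0.7, q = 0.55.
p*log(p/q) = 0.7*log(0.7/0.55) = 0.168813.
(1-p)*log((1-p)/(1-q)) = 0.3*log(0.3/0.45) = -0.12164.
D = 0.168813 + -0.12164 = 0.0472

0.0472


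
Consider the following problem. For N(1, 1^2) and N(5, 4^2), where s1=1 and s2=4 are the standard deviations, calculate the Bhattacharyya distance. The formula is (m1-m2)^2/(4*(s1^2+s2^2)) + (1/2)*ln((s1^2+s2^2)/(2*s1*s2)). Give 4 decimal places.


Bhattacharyya distance between two Gaussians:
DB = (m1-m2)^2/(4*(s1^2+s2^2)) + (1/2)*ln((s1^2+s2^2)/(2*s1*s2)).
(m1-m2)^2 = (-4)^2 = 16.
s1^2+s2^2 = 1 + 16 = 17.
term1 = 16/68 = 0.235294.
term2 = 0.5*ln(17/8.0) = 0.376886.
DB = 0.235294 + 0.376886 = 0.6122

0.6122


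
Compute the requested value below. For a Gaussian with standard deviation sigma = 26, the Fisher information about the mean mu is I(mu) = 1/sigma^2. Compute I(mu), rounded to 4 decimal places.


The Fisher information for the mean of a normal distribution is I(mu) = 1/sigma^2.
sigma = 26, so sigma^2 = 676.
I(mu) = 1/676 = 0.0015

0.0015


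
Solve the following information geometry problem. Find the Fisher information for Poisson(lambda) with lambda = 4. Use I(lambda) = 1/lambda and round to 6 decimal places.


Fisher information for Poisson: I(lambda) = 1/lambda.
lambda = 4.
I(lambda) = 1/4 = 0.250000

0.250000


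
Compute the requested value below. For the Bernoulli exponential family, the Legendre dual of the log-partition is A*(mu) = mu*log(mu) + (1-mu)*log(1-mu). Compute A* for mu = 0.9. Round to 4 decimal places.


Legendre transform for Bernoulli:
A*(mu) = mu*log(mu) + (1-mu)*log(1-mu).
mu = 0.9, 1-mu = 0.1.
mu*log(mu) = 0.9*log(0.9) = -0.094824.
(1-mu)*log(1-mu) = 0.1*log(0.1) = -0.230259.
A* = -0.094824 + -0.230259 = -0.3251

-0.3251


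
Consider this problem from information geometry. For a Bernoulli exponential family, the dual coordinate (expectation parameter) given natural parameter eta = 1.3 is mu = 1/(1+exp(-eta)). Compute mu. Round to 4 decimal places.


Dual coordinate (expectation parameter) for Bernoulli:
mu = 1/(1+exp(-eta)).
eta = 1.3.
exp(-eta) = exp(-1.3) = 0.272532.
mu = 1/(1+0.272532) = 0.7858

0.7858


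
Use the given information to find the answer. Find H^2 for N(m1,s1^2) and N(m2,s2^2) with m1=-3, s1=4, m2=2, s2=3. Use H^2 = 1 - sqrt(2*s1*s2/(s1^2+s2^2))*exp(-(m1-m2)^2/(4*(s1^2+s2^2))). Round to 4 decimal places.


Squared Hellinger distance for Gaussians:
H^2 = 1 - sqrt(2*s1*s2/(s1^2+s2^2)) * exp(-(m1-m2)^2/(4*(s1^2+s2^2))).
s1^2 = 16, s2^2 = 9, s1^2+s2^2 = 25.
sqrt(2*4*3/(25)) = 0.979796.
(m1-m2)^2 = (-5)^2 = 25.
exp(-25/(4*25)) = exp(-0.25) = 0.778801.
H^2 = 1 - 0.979796*0.778801 = 0.2369

0.2369


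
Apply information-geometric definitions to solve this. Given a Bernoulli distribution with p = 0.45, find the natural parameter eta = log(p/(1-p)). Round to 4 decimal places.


Natural parameter for Bernoulli: eta = log(p/(1-p)).
p = 0.45, 1-p = 0.55.
p/(1-p) = 0.818182.
eta = log(0.818182) = -0.2007

-0.2007


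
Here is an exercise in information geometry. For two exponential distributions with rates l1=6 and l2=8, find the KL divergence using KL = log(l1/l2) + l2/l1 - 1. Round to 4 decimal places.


KL divergence for exponential family:
KL = log(l1/l2) + l2/l1 - 1.
log(6/8) = -0.287682.
8/6 = 1.333333.
KL = -0.287682 + 1.333333 - 1 = 0.0457

0.0457


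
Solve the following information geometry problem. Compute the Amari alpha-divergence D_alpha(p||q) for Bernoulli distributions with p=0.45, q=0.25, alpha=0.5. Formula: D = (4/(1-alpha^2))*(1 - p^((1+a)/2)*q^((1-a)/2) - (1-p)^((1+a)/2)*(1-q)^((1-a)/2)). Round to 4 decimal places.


Amari alpha-divergence:
D = (4/(1-alpha^2))*(1 - p^((1+a)/2)*q^((1-a)/2) - (1-p)^((1+a)/2)*(1-q)^((1-a)/2)).
alpha = 0.5, p = 0.45, q = 0.25.
e1 = (1+alpha)/2 = 0.75, e2 = (1-alpha)/2 = 0.25.
t1 = p^e1 * q^e2 = 0.45^0.75 * 0.25^0.25 = 0.388503.
t2 = (1-p)^e1 * (1-q)^e2 = 0.55^0.75 * 0.75^0.25 = 0.594343.
4/(1-alpha^2) = 5.333333.
D = 5.333333*(1 - 0.388503 - 0.594343) = 0.0915

0.0915


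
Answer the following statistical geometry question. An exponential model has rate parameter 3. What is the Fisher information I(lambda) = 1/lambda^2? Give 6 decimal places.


Fisher information for exponential: I(lambda) = 1/lambda^2.
lambda = 3, lambda^2 = 9.
I = 1/9 = 0.111111

0.111111
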